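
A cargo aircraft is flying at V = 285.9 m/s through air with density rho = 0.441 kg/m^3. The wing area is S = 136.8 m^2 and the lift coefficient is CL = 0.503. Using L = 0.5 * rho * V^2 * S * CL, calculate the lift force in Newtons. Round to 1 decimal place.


Step 1: Calculate dynamic pressure q = 0.5 * 0.441 * 285.9^2 = 0.5 * 0.441 * 81738.81 = 18023.4076 Pa
Step 2: Multiply by wing area and lift coefficient: L = 18023.4076 * 136.8 * 0.503
Step 3: L = 2465602.1604 * 0.503 = 1240197.9 N

1240197.9


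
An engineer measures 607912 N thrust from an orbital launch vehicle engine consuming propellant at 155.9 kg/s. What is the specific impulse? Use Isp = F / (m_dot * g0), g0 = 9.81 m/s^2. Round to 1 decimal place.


Step 1: m_dot * g0 = 155.9 * 9.81 = 1529.38
Step 2: Isp = 607912 / 1529.38 = 397.5 s

397.5


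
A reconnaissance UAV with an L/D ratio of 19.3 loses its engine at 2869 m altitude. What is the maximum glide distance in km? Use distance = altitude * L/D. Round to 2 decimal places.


Step 1: Glide distance = altitude * L/D = 2869 * 19.3 = 55371.7 m
Step 2: Convert to km: 55371.7 / 1000 = 55.37 km

55.37


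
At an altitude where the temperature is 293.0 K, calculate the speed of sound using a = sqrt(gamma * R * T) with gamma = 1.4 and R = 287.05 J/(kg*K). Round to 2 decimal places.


Step 1: gamma * R * T = 1.4 * 287.05 * 293.0 = 117747.91
Step 2: a = sqrt(117747.91) = 343.14 m/s

343.14


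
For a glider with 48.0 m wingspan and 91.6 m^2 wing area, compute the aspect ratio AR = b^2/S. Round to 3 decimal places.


Step 1: b^2 = 48.0^2 = 2304.0
Step 2: AR = 2304.0 / 91.6 = 25.153

25.153


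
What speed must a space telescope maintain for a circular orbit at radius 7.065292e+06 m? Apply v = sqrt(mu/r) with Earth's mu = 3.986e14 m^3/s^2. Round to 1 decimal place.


Step 1: mu / r = 3.986e14 / 7.065292e+06 = 56416635.0096
Step 2: v = sqrt(56416635.0096) = 7511.1 m/s

7511.1


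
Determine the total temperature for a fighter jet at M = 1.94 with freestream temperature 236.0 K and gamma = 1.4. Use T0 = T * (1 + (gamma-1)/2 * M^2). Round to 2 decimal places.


Step 1: (gamma-1)/2 = 0.2
Step 2: M^2 = 3.7636
Step 3: 1 + 0.2 * 3.7636 = 1.75272
Step 4: T0 = 236.0 * 1.75272 = 413.64 K

413.64


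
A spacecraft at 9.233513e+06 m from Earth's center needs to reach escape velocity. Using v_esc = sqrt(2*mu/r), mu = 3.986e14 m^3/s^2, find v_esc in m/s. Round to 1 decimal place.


Step 1: 2*mu/r = 2 * 3.986e14 / 9.233513e+06 = 86337670.1804
Step 2: v_esc = sqrt(86337670.1804) = 9291.8 m/s

9291.8


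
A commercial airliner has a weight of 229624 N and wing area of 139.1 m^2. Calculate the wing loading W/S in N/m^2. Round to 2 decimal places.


Step 1: Wing loading = W / S = 229624 / 139.1
Step 2: Wing loading = 1650.78 N/m^2

1650.78


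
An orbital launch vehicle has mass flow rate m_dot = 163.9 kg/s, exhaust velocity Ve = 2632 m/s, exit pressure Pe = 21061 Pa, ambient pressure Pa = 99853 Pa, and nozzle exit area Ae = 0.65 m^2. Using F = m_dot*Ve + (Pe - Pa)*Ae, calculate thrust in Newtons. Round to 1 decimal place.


Step 1: Momentum thrust = m_dot * Ve = 163.9 * 2632 = 431384.8 N
Step 2: Pressure thrust = (Pe - Pa) * Ae = (21061 - 99853) * 0.65 = -51214.80 N
Step 3: Total thrust F = 431384.8 + -51214.80 = 380170.0 N

380170.0


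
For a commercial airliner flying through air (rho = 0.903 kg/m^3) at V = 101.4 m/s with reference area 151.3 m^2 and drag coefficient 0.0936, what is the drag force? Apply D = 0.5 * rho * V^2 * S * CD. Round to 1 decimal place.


Step 1: Dynamic pressure q = 0.5 * 0.903 * 101.4^2 = 4642.3049 Pa
Step 2: Drag D = q * S * CD = 4642.3049 * 151.3 * 0.0936
Step 3: D = 65742.8 N

65742.8


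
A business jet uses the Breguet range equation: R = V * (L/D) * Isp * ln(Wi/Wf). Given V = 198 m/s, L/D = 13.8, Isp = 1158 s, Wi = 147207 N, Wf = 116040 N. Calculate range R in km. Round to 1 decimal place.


Step 1: Coefficient = V * (L/D) * Isp = 198 * 13.8 * 1158 = 3164119.2 m
Step 2: Wi/Wf = 147207 / 116040 = 1.268588
Step 3: ln(1.268588) = 0.237905
Step 4: R = 3164119.2 * 0.237905 = 752759.1 m = 752.8 km

752.8


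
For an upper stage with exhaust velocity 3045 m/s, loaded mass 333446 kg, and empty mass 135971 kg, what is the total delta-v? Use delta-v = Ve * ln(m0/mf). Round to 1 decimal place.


Step 1: Mass ratio m0/mf = 333446 / 135971 = 2.452332
Step 2: ln(2.452332) = 0.897039
Step 3: delta-v = 3045 * 0.897039 = 2731.5 m/s

2731.5


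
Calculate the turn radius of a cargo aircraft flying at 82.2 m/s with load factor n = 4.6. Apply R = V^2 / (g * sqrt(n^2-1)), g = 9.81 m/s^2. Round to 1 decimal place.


Step 1: V^2 = 82.2^2 = 6756.84
Step 2: n^2 - 1 = 4.6^2 - 1 = 20.16
Step 3: sqrt(20.16) = 4.489989
Step 4: R = 6756.84 / (9.81 * 4.489989) = 153.4 m

153.4


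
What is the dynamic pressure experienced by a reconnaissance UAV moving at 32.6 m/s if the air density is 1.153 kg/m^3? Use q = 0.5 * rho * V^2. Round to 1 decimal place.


Step 1: V^2 = 32.6^2 = 1062.76
Step 2: q = 0.5 * 1.153 * 1062.76
Step 3: q = 612.7 Pa

612.7


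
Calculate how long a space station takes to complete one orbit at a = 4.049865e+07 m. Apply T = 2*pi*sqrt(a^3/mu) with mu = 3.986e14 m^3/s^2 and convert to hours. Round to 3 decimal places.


Step 1: a^3 / mu = 6.642348e+22 / 3.986e14 = 1.666420e+08
Step 2: sqrt(1.666420e+08) = 12908.9873 s
Step 3: T = 2*pi * 12908.9873 = 81109.56 s
Step 4: T in hours = 81109.56 / 3600 = 22.530 hours

22.530


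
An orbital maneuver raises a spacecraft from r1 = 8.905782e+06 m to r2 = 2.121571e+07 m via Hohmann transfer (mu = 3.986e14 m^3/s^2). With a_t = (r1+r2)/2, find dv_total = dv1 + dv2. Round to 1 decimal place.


Step 1: Transfer semi-major axis a_t = (8.905782e+06 + 2.121571e+07) / 2 = 1.506075e+07 m
Step 2: v1 (circular at r1) = sqrt(mu/r1) = 6690.1 m/s
Step 3: v_t1 = sqrt(mu*(2/r1 - 1/a_t)) = 7940.32 m/s
Step 4: dv1 = |7940.32 - 6690.1| = 1250.22 m/s
Step 5: v2 (circular at r2) = 4334.51 m/s, v_t2 = 3333.13 m/s
Step 6: dv2 = |4334.51 - 3333.13| = 1001.38 m/s
Step 7: Total delta-v = 1250.22 + 1001.38 = 2251.6 m/s

2251.6


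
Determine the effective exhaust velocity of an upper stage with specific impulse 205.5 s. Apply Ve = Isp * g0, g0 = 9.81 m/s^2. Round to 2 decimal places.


Step 1: Ve = Isp * g0 = 205.5 * 9.81
Step 2: Ve = 2015.96 m/s

2015.96


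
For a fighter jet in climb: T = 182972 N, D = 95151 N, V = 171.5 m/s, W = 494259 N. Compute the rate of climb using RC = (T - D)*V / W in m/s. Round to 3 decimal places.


Step 1: Excess thrust = T - D = 182972 - 95151 = 87821 N
Step 2: Excess power = 87821 * 171.5 = 15061301.5 W
Step 3: RC = 15061301.5 / 494259 = 30.472 m/s

30.472


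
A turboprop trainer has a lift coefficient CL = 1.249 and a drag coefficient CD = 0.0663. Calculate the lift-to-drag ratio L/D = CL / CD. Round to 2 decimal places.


Step 1: L/D = CL / CD = 1.249 / 0.0663
Step 2: L/D = 18.84

18.84


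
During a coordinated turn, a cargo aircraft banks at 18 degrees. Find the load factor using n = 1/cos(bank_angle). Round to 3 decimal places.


Step 1: Convert 18 degrees to radians = 0.314159
Step 2: cos(18 deg) = 0.951057
Step 3: n = 1 / 0.951057 = 1.051

1.051


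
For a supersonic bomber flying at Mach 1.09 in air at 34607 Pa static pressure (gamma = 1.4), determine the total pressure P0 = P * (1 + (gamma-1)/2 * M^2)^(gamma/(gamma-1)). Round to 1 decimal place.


Step 1: (gamma-1)/2 * M^2 = 0.2 * 1.1881 = 0.23762
Step 2: 1 + 0.23762 = 1.23762
Step 3: Exponent gamma/(gamma-1) = 3.5
Step 4: P0 = 34607 * 1.23762^3.5 = 72982.6 Pa

72982.6


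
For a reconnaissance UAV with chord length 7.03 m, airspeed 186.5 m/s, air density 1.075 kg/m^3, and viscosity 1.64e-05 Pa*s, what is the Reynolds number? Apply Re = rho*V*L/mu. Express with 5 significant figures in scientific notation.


Step 1: Numerator = rho * V * L = 1.075 * 186.5 * 7.03 = 1409.427125
Step 2: Re = 1409.427125 / 1.64e-05
Step 3: Re = 8.5941e+07

8.5941e+07


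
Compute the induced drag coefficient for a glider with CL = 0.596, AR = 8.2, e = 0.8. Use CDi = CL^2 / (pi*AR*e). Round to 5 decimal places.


Step 1: CL^2 = 0.596^2 = 0.355216
Step 2: pi * AR * e = 3.14159 * 8.2 * 0.8 = 20.608848
Step 3: CDi = 0.355216 / 20.608848 = 0.01724

0.01724


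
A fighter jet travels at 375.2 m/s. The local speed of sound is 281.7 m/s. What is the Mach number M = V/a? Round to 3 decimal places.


Step 1: M = V / a = 375.2 / 281.7
Step 2: M = 1.332

1.332


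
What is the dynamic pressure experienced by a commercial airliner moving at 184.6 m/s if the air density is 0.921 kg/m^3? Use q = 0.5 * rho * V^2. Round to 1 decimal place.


Step 1: V^2 = 184.6^2 = 34077.16
Step 2: q = 0.5 * 0.921 * 34077.16
Step 3: q = 15692.5 Pa

15692.5


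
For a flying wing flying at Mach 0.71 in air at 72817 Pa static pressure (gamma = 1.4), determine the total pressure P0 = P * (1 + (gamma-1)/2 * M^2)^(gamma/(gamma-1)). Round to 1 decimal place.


Step 1: (gamma-1)/2 * M^2 = 0.2 * 0.5041 = 0.10082
Step 2: 1 + 0.10082 = 1.10082
Step 3: Exponent gamma/(gamma-1) = 3.5
Step 4: P0 = 72817 * 1.10082^3.5 = 101915.4 Pa

101915.4


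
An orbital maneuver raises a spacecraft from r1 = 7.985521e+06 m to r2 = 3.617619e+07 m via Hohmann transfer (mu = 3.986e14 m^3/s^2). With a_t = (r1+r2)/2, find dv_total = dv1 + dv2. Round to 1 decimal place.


Step 1: Transfer semi-major axis a_t = (7.985521e+06 + 3.617619e+07) / 2 = 2.208086e+07 m
Step 2: v1 (circular at r1) = sqrt(mu/r1) = 7065.08 m/s
Step 3: v_t1 = sqrt(mu*(2/r1 - 1/a_t)) = 9043.17 m/s
Step 4: dv1 = |9043.17 - 7065.08| = 1978.09 m/s
Step 5: v2 (circular at r2) = 3319.38 m/s, v_t2 = 1996.19 m/s
Step 6: dv2 = |3319.38 - 1996.19| = 1323.2 m/s
Step 7: Total delta-v = 1978.09 + 1323.2 = 3301.3 m/s

3301.3


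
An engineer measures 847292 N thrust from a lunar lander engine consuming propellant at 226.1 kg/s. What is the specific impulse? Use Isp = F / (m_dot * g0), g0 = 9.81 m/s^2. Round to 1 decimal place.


Step 1: m_dot * g0 = 226.1 * 9.81 = 2218.04
Step 2: Isp = 847292 / 2218.04 = 382.0 s

382.0


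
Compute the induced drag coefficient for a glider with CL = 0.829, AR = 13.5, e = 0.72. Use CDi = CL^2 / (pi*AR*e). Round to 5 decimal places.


Step 1: CL^2 = 0.829^2 = 0.687241
Step 2: pi * AR * e = 3.14159 * 13.5 * 0.72 = 30.536281
Step 3: CDi = 0.687241 / 30.536281 = 0.02251

0.02251


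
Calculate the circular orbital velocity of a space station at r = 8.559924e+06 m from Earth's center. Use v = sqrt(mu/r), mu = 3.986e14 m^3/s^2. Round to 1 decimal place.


Step 1: mu / r = 3.986e14 / 8.559924e+06 = 46565833.9957
Step 2: v = sqrt(46565833.9957) = 6823.9 m/s

6823.9


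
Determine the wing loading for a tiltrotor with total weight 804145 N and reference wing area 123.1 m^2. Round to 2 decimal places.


Step 1: Wing loading = W / S = 804145 / 123.1
Step 2: Wing loading = 6532.45 N/m^2

6532.45


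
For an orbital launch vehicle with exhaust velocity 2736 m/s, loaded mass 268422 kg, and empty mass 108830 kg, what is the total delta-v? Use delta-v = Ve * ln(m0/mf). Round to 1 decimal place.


Step 1: Mass ratio m0/mf = 268422 / 108830 = 2.466434
Step 2: ln(2.466434) = 0.902773
Step 3: delta-v = 2736 * 0.902773 = 2470.0 m/s

2470.0


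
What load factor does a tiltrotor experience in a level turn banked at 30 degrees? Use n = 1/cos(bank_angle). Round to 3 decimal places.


Step 1: Convert 30 degrees to radians = 0.523599
Step 2: cos(30 deg) = 0.866025
Step 3: n = 1 / 0.866025 = 1.155

1.155


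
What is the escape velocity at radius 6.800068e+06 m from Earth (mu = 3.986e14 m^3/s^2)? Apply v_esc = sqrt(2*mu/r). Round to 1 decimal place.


Step 1: 2*mu/r = 2 * 3.986e14 / 6.800068e+06 = 117234121.7764
Step 2: v_esc = sqrt(117234121.7764) = 10827.5 m/s

10827.5


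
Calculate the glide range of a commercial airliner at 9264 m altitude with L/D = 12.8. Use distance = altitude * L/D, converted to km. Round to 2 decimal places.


Step 1: Glide distance = altitude * L/D = 9264 * 12.8 = 118579.2 m
Step 2: Convert to km: 118579.2 / 1000 = 118.58 km

118.58


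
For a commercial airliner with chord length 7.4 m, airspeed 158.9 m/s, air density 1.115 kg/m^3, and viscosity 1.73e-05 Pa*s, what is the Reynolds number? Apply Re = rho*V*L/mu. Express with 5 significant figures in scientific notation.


Step 1: Numerator = rho * V * L = 1.115 * 158.9 * 7.4 = 1311.0839
Step 2: Re = 1311.0839 / 1.73e-05
Step 3: Re = 7.5785e+07

7.5785e+07


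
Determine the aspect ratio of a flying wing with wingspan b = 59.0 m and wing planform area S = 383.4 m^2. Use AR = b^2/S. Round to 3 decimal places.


Step 1: b^2 = 59.0^2 = 3481.0
Step 2: AR = 3481.0 / 383.4 = 9.079

9.079


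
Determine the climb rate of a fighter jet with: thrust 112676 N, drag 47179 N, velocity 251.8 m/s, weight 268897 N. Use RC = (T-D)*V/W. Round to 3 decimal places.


Step 1: Excess thrust = T - D = 112676 - 47179 = 65497 N
Step 2: Excess power = 65497 * 251.8 = 16492144.6 W
Step 3: RC = 16492144.6 / 268897 = 61.333 m/s

61.333


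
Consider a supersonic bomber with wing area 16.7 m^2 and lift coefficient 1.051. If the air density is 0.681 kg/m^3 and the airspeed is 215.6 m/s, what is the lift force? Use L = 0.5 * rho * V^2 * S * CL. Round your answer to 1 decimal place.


Step 1: Calculate dynamic pressure q = 0.5 * 0.681 * 215.6^2 = 0.5 * 0.681 * 46483.36 = 15827.5841 Pa
Step 2: Multiply by wing area and lift coefficient: L = 15827.5841 * 16.7 * 1.051
Step 3: L = 264320.6541 * 1.051 = 277801.0 N

277801.0


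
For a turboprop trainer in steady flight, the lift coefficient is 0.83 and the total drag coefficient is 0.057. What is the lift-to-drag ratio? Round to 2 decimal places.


Step 1: L/D = CL / CD = 0.83 / 0.057
Step 2: L/D = 14.56

14.56


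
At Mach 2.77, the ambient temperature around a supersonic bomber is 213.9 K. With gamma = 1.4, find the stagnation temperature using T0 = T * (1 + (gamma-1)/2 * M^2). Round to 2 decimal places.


Step 1: (gamma-1)/2 = 0.2
Step 2: M^2 = 7.6729
Step 3: 1 + 0.2 * 7.6729 = 2.53458
Step 4: T0 = 213.9 * 2.53458 = 542.15 K

542.15


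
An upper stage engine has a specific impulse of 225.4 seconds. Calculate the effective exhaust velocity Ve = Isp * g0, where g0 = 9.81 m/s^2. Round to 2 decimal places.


Step 1: Ve = Isp * g0 = 225.4 * 9.81
Step 2: Ve = 2211.17 m/s

2211.17


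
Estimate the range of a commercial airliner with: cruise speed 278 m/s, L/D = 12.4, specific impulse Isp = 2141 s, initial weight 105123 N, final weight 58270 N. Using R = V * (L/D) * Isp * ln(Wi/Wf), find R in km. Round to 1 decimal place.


Step 1: Coefficient = V * (L/D) * Isp = 278 * 12.4 * 2141 = 7380455.2 m
Step 2: Wi/Wf = 105123 / 58270 = 1.804067
Step 3: ln(1.804067) = 0.590044
Step 4: R = 7380455.2 * 0.590044 = 4354791.2 m = 4354.8 km

4354.8


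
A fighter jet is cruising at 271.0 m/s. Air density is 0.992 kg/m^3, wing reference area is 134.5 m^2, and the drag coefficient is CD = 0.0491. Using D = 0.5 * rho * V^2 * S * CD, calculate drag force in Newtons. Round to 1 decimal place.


Step 1: Dynamic pressure q = 0.5 * 0.992 * 271.0^2 = 36426.736 Pa
Step 2: Drag D = q * S * CD = 36426.736 * 134.5 * 0.0491
Step 3: D = 240560.3 N

240560.3


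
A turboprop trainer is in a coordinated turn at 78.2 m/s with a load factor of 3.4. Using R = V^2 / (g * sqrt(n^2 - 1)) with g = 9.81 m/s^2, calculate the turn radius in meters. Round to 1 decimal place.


Step 1: V^2 = 78.2^2 = 6115.24
Step 2: n^2 - 1 = 3.4^2 - 1 = 10.56
Step 3: sqrt(10.56) = 3.249615
Step 4: R = 6115.24 / (9.81 * 3.249615) = 191.8 m

191.8


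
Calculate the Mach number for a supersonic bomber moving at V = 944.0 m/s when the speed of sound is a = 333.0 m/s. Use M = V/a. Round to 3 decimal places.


Step 1: M = V / a = 944.0 / 333.0
Step 2: M = 2.835

2.835


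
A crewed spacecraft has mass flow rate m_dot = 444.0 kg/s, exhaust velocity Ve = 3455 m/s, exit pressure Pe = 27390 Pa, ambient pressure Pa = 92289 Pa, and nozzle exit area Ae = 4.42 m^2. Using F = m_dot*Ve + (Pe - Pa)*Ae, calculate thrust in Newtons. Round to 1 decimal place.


Step 1: Momentum thrust = m_dot * Ve = 444.0 * 3455 = 1534020.0 N
Step 2: Pressure thrust = (Pe - Pa) * Ae = (27390 - 92289) * 4.42 = -286853.58 N
Step 3: Total thrust F = 1534020.0 + -286853.58 = 1247166.4 N

1247166.4


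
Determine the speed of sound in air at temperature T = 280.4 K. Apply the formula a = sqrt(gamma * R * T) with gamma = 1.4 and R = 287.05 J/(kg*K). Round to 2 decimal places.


Step 1: gamma * R * T = 1.4 * 287.05 * 280.4 = 112684.348
Step 2: a = sqrt(112684.348) = 335.68 m/s

335.68


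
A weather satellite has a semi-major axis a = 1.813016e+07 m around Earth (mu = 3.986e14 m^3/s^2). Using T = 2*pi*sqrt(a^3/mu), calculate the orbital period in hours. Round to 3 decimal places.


Step 1: a^3 / mu = 5.959433e+21 / 3.986e14 = 1.495091e+07
Step 2: sqrt(1.495091e+07) = 3866.6406 s
Step 3: T = 2*pi * 3866.6406 = 24294.82 s
Step 4: T in hours = 24294.82 / 3600 = 6.749 hours

6.749


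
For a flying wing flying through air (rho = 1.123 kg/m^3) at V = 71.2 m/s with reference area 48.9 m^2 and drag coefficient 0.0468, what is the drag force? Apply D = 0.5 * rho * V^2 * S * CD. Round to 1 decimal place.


Step 1: Dynamic pressure q = 0.5 * 1.123 * 71.2^2 = 2846.4906 Pa
Step 2: Drag D = q * S * CD = 2846.4906 * 48.9 * 0.0468
Step 3: D = 6514.3 N

6514.3


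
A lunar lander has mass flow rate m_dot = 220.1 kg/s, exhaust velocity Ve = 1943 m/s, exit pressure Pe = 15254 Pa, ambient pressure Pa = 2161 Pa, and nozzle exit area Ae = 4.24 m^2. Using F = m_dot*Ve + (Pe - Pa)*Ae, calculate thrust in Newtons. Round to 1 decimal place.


Step 1: Momentum thrust = m_dot * Ve = 220.1 * 1943 = 427654.3 N
Step 2: Pressure thrust = (Pe - Pa) * Ae = (15254 - 2161) * 4.24 = 55514.32 N
Step 3: Total thrust F = 427654.3 + 55514.32 = 483168.6 N

483168.6


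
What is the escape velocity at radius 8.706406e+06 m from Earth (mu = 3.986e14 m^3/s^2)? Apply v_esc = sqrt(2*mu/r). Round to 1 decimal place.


Step 1: 2*mu/r = 2 * 3.986e14 / 8.706406e+06 = 91564762.7735
Step 2: v_esc = sqrt(91564762.7735) = 9568.9 m/s

9568.9


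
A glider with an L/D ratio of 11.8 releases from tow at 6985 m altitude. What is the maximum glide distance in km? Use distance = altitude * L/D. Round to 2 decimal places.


Step 1: Glide distance = altitude * L/D = 6985 * 11.8 = 82423.0 m
Step 2: Convert to km: 82423.0 / 1000 = 82.42 km

82.42


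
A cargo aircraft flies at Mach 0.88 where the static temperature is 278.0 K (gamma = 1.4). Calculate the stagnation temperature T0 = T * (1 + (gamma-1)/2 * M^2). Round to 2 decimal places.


Step 1: (gamma-1)/2 = 0.2
Step 2: M^2 = 0.7744
Step 3: 1 + 0.2 * 0.7744 = 1.15488
Step 4: T0 = 278.0 * 1.15488 = 321.06 K

321.06


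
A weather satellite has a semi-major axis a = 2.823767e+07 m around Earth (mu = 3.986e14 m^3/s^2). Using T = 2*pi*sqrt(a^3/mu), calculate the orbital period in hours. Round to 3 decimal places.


Step 1: a^3 / mu = 2.251576e+22 / 3.986e14 = 5.648710e+07
Step 2: sqrt(5.648710e+07) = 7515.7901 s
Step 3: T = 2*pi * 7515.7901 = 47223.1 s
Step 4: T in hours = 47223.1 / 3600 = 13.118 hours

13.118


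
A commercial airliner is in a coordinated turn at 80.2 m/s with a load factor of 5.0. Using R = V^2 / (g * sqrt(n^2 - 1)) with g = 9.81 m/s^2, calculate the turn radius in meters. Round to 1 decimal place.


Step 1: V^2 = 80.2^2 = 6432.04
Step 2: n^2 - 1 = 5.0^2 - 1 = 24.0
Step 3: sqrt(24.0) = 4.898979
Step 4: R = 6432.04 / (9.81 * 4.898979) = 133.8 m

133.8


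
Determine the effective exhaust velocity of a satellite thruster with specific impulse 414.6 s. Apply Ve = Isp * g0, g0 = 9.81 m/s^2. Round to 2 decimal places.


Step 1: Ve = Isp * g0 = 414.6 * 9.81
Step 2: Ve = 4067.23 m/s

4067.23


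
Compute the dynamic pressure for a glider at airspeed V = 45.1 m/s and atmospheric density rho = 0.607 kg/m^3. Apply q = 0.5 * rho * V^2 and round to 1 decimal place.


Step 1: V^2 = 45.1^2 = 2034.01
Step 2: q = 0.5 * 0.607 * 2034.01
Step 3: q = 617.3 Pa

617.3


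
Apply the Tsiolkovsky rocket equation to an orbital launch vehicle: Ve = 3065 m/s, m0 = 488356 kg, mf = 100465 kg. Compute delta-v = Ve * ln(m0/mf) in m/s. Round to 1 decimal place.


Step 1: Mass ratio m0/mf = 488356 / 100465 = 4.860957
Step 2: ln(4.860957) = 1.581235
Step 3: delta-v = 3065 * 1.581235 = 4846.5 m/s

4846.5


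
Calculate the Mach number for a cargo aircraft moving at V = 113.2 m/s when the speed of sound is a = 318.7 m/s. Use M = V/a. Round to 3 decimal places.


Step 1: M = V / a = 113.2 / 318.7
Step 2: M = 0.355

0.355


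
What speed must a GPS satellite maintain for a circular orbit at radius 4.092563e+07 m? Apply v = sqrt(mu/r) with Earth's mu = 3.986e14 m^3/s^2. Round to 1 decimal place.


Step 1: mu / r = 3.986e14 / 4.092563e+07 = 9739617.9362
Step 2: v = sqrt(9739617.9362) = 3120.8 m/s

3120.8


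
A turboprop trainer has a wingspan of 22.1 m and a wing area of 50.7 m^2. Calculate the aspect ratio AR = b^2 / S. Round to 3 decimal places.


Step 1: b^2 = 22.1^2 = 488.41
Step 2: AR = 488.41 / 50.7 = 9.633

9.633


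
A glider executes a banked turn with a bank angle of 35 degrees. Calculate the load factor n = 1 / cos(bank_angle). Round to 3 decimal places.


Step 1: Convert 35 degrees to radians = 0.610865
Step 2: cos(35 deg) = 0.819152
Step 3: n = 1 / 0.819152 = 1.221

1.221


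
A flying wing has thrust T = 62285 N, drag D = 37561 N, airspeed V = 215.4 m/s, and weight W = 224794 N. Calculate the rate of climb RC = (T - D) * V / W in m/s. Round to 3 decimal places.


Step 1: Excess thrust = T - D = 62285 - 37561 = 24724 N
Step 2: Excess power = 24724 * 215.4 = 5325549.6 W
Step 3: RC = 5325549.6 / 224794 = 23.691 m/s

23.691


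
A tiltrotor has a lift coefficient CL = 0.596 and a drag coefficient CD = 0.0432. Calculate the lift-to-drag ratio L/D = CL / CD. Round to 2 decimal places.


Step 1: L/D = CL / CD = 0.596 / 0.0432
Step 2: L/D = 13.80

13.80


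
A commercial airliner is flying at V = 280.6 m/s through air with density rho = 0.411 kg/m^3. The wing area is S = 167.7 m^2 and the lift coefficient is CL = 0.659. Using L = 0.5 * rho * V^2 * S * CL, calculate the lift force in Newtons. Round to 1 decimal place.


Step 1: Calculate dynamic pressure q = 0.5 * 0.411 * 280.6^2 = 0.5 * 0.411 * 78736.36 = 16180.322 Pa
Step 2: Multiply by wing area and lift coefficient: L = 16180.322 * 167.7 * 0.659
Step 3: L = 2713439.996 * 0.659 = 1788157.0 N

1788157.0


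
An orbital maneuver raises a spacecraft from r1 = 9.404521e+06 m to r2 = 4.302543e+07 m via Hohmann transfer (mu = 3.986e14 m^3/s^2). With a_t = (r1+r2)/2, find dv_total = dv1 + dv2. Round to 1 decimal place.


Step 1: Transfer semi-major axis a_t = (9.404521e+06 + 4.302543e+07) / 2 = 2.621498e+07 m
Step 2: v1 (circular at r1) = sqrt(mu/r1) = 6510.29 m/s
Step 3: v_t1 = sqrt(mu*(2/r1 - 1/a_t)) = 8340.43 m/s
Step 4: dv1 = |8340.43 - 6510.29| = 1830.14 m/s
Step 5: v2 (circular at r2) = 3043.73 m/s, v_t2 = 1823.05 m/s
Step 6: dv2 = |3043.73 - 1823.05| = 1220.67 m/s
Step 7: Total delta-v = 1830.14 + 1220.67 = 3050.8 m/s

3050.8


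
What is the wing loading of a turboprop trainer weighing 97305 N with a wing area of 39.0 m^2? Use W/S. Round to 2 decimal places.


Step 1: Wing loading = W / S = 97305 / 39.0
Step 2: Wing loading = 2495.00 N/m^2

2495.00


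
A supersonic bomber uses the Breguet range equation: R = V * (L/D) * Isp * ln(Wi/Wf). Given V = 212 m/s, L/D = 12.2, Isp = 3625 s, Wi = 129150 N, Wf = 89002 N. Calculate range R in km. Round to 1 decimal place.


Step 1: Coefficient = V * (L/D) * Isp = 212 * 12.2 * 3625 = 9375700.0 m
Step 2: Wi/Wf = 129150 / 89002 = 1.451091
Step 3: ln(1.451091) = 0.372316
Step 4: R = 9375700.0 * 0.372316 = 3490720.1 m = 3490.7 km

3490.7


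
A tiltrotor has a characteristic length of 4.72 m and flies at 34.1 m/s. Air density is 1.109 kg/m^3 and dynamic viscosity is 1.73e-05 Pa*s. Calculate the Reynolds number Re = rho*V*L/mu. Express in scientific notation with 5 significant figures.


Step 1: Numerator = rho * V * L = 1.109 * 34.1 * 4.72 = 178.495768
Step 2: Re = 178.495768 / 1.73e-05
Step 3: Re = 1.0318e+07

1.0318e+07


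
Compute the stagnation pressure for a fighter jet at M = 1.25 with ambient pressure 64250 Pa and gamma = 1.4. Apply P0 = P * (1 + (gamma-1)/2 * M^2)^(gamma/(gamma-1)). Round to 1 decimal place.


Step 1: (gamma-1)/2 * M^2 = 0.2 * 1.5625 = 0.3125
Step 2: 1 + 0.3125 = 1.3125
Step 3: Exponent gamma/(gamma-1) = 3.5
Step 4: P0 = 64250 * 1.3125^3.5 = 166425.8 Pa

166425.8


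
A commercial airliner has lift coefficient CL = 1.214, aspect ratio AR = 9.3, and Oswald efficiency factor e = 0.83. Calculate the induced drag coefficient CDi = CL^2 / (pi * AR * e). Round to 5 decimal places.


Step 1: CL^2 = 1.214^2 = 1.473796
Step 2: pi * AR * e = 3.14159 * 9.3 * 0.83 = 24.249954
Step 3: CDi = 1.473796 / 24.249954 = 0.06078

0.06078


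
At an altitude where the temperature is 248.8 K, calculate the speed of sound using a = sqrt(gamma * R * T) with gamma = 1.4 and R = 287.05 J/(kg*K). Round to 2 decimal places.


Step 1: gamma * R * T = 1.4 * 287.05 * 248.8 = 99985.256
Step 2: a = sqrt(99985.256) = 316.20 m/s

316.20


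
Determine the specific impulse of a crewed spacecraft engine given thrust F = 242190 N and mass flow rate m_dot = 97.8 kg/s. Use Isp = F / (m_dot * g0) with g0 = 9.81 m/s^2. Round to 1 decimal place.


Step 1: m_dot * g0 = 97.8 * 9.81 = 959.42
Step 2: Isp = 242190 / 959.42 = 252.4 s

252.4


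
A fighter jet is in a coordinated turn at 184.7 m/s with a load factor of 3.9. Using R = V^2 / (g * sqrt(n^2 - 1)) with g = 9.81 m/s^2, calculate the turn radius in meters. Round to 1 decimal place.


Step 1: V^2 = 184.7^2 = 34114.09
Step 2: n^2 - 1 = 3.9^2 - 1 = 14.21
Step 3: sqrt(14.21) = 3.769615
Step 4: R = 34114.09 / (9.81 * 3.769615) = 922.5 m

922.5


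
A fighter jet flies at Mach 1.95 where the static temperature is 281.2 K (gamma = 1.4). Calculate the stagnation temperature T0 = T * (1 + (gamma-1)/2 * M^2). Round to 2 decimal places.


Step 1: (gamma-1)/2 = 0.2
Step 2: M^2 = 3.8025
Step 3: 1 + 0.2 * 3.8025 = 1.7605
Step 4: T0 = 281.2 * 1.7605 = 495.05 K

495.05


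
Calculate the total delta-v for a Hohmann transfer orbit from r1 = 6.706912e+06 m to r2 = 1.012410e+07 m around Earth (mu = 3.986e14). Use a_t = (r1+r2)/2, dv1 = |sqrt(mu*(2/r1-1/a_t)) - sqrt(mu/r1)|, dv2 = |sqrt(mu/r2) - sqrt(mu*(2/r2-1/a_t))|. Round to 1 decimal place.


Step 1: Transfer semi-major axis a_t = (6.706912e+06 + 1.012410e+07) / 2 = 8.415506e+06 m
Step 2: v1 (circular at r1) = sqrt(mu/r1) = 7709.17 m/s
Step 3: v_t1 = sqrt(mu*(2/r1 - 1/a_t)) = 8455.62 m/s
Step 4: dv1 = |8455.62 - 7709.17| = 746.45 m/s
Step 5: v2 (circular at r2) = 6274.66 m/s, v_t2 = 5601.59 m/s
Step 6: dv2 = |6274.66 - 5601.59| = 673.07 m/s
Step 7: Total delta-v = 746.45 + 673.07 = 1419.5 m/s

1419.5


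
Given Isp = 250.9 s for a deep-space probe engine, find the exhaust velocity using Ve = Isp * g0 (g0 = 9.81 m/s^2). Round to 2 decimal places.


Step 1: Ve = Isp * g0 = 250.9 * 9.81
Step 2: Ve = 2461.33 m/s

2461.33


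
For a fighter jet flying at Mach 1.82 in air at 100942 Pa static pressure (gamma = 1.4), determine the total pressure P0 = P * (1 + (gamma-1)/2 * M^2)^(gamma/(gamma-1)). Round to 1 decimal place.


Step 1: (gamma-1)/2 * M^2 = 0.2 * 3.3124 = 0.66248
Step 2: 1 + 0.66248 = 1.66248
Step 3: Exponent gamma/(gamma-1) = 3.5
Step 4: P0 = 100942 * 1.66248^3.5 = 598025.1 Pa

598025.1


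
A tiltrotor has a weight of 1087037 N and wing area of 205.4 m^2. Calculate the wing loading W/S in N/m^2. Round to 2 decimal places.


Step 1: Wing loading = W / S = 1087037 / 205.4
Step 2: Wing loading = 5292.29 N/m^2

5292.29


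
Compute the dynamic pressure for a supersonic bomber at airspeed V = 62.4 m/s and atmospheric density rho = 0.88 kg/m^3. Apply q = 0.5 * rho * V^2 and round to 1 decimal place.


Step 1: V^2 = 62.4^2 = 3893.76
Step 2: q = 0.5 * 0.88 * 3893.76
Step 3: q = 1713.3 Pa

1713.3


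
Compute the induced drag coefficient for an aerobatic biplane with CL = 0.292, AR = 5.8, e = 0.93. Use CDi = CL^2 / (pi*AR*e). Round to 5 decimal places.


Step 1: CL^2 = 0.292^2 = 0.085264
Step 2: pi * AR * e = 3.14159 * 5.8 * 0.93 = 16.945751
Step 3: CDi = 0.085264 / 16.945751 = 0.00503

0.00503


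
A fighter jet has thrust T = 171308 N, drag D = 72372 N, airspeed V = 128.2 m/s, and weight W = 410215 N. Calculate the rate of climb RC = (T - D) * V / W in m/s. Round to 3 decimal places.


Step 1: Excess thrust = T - D = 171308 - 72372 = 98936 N
Step 2: Excess power = 98936 * 128.2 = 12683595.2 W
Step 3: RC = 12683595.2 / 410215 = 30.919 m/s

30.919


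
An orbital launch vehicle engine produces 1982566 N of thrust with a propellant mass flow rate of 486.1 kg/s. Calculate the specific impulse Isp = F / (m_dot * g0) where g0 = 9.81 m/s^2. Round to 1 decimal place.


Step 1: m_dot * g0 = 486.1 * 9.81 = 4768.64
Step 2: Isp = 1982566 / 4768.64 = 415.8 s

415.8


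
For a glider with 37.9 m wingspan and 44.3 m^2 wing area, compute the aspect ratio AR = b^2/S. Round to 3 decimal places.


Step 1: b^2 = 37.9^2 = 1436.41
Step 2: AR = 1436.41 / 44.3 = 32.425

32.425


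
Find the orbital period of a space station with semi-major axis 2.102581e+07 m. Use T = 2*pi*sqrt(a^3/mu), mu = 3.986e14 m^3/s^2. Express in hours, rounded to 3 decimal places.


Step 1: a^3 / mu = 9.295189e+21 / 3.986e14 = 2.331959e+07
Step 2: sqrt(2.331959e+07) = 4829.0361 s
Step 3: T = 2*pi * 4829.0361 = 30341.73 s
Step 4: T in hours = 30341.73 / 3600 = 8.428 hours

8.428


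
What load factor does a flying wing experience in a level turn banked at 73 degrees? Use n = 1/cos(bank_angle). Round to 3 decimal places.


Step 1: Convert 73 degrees to radians = 1.27409
Step 2: cos(73 deg) = 0.292372
Step 3: n = 1 / 0.292372 = 3.420

3.420


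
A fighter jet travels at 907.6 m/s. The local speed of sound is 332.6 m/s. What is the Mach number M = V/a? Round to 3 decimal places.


Step 1: M = V / a = 907.6 / 332.6
Step 2: M = 2.729

2.729


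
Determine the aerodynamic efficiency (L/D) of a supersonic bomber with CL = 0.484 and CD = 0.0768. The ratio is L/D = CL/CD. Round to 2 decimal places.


Step 1: L/D = CL / CD = 0.484 / 0.0768
Step 2: L/D = 6.30

6.30


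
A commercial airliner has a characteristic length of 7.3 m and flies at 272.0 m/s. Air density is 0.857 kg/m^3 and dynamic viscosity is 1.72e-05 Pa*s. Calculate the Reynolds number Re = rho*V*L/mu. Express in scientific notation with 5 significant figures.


Step 1: Numerator = rho * V * L = 0.857 * 272.0 * 7.3 = 1701.6592
Step 2: Re = 1701.6592 / 1.72e-05
Step 3: Re = 9.8934e+07

9.8934e+07


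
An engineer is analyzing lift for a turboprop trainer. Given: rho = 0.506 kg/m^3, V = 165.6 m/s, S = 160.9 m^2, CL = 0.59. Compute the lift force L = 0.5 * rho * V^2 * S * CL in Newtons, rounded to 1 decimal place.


Step 1: Calculate dynamic pressure q = 0.5 * 0.506 * 165.6^2 = 0.5 * 0.506 * 27423.36 = 6938.1101 Pa
Step 2: Multiply by wing area and lift coefficient: L = 6938.1101 * 160.9 * 0.59
Step 3: L = 1116341.9119 * 0.59 = 658641.7 N

658641.7


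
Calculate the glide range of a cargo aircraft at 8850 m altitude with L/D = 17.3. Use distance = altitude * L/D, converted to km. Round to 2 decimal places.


Step 1: Glide distance = altitude * L/D = 8850 * 17.3 = 153105.0 m
Step 2: Convert to km: 153105.0 / 1000 = 153.11 km

153.11


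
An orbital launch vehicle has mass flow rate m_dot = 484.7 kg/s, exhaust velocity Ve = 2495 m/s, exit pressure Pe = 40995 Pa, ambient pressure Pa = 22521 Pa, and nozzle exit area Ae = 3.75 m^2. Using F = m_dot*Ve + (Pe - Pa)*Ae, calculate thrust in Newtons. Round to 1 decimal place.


Step 1: Momentum thrust = m_dot * Ve = 484.7 * 2495 = 1209326.5 N
Step 2: Pressure thrust = (Pe - Pa) * Ae = (40995 - 22521) * 3.75 = 69277.50 N
Step 3: Total thrust F = 1209326.5 + 69277.50 = 1278604.0 N

1278604.0


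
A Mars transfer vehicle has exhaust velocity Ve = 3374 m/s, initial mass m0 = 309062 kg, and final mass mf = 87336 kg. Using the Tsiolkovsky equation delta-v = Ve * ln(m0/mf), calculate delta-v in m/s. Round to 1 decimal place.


Step 1: Mass ratio m0/mf = 309062 / 87336 = 3.53877
Step 2: ln(3.53877) = 1.263779
Step 3: delta-v = 3374 * 1.263779 = 4264.0 m/s

4264.0


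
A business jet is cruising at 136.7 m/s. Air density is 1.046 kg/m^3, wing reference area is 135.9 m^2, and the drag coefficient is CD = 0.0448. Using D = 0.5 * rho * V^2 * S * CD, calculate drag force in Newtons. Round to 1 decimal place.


Step 1: Dynamic pressure q = 0.5 * 1.046 * 136.7^2 = 9773.2435 Pa
Step 2: Drag D = q * S * CD = 9773.2435 * 135.9 * 0.0448
Step 3: D = 59502.6 N

59502.6


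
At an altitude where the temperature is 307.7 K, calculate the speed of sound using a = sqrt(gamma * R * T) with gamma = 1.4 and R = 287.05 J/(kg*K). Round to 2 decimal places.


Step 1: gamma * R * T = 1.4 * 287.05 * 307.7 = 123655.399
Step 2: a = sqrt(123655.399) = 351.65 m/s

351.65


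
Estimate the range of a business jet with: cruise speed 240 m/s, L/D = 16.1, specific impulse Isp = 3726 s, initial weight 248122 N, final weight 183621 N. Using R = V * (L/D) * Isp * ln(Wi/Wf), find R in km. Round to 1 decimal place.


Step 1: Coefficient = V * (L/D) * Isp = 240 * 16.1 * 3726 = 14397264.0 m
Step 2: Wi/Wf = 248122 / 183621 = 1.351272
Step 3: ln(1.351272) = 0.301047
Step 4: R = 14397264.0 * 0.301047 = 4334249.0 m = 4334.2 km

4334.2


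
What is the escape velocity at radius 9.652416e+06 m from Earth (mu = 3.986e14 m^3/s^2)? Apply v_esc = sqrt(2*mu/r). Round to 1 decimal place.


Step 1: 2*mu/r = 2 * 3.986e14 / 9.652416e+06 = 82590721.3282
Step 2: v_esc = sqrt(82590721.3282) = 9087.9 m/s

9087.9


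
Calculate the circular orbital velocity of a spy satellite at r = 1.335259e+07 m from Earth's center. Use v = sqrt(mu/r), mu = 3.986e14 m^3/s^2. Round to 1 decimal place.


Step 1: mu / r = 3.986e14 / 1.335259e+07 = 29851886.413
Step 2: v = sqrt(29851886.413) = 5463.7 m/s

5463.7


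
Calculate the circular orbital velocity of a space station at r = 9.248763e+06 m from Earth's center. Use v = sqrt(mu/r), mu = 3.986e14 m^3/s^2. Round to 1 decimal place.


Step 1: mu / r = 3.986e14 / 9.248763e+06 = 43097655.3297
Step 2: v = sqrt(43097655.3297) = 6564.9 m/s

6564.9


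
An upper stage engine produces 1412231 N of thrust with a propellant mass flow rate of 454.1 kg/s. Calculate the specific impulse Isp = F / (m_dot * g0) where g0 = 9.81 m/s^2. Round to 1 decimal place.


Step 1: m_dot * g0 = 454.1 * 9.81 = 4454.72
Step 2: Isp = 1412231 / 4454.72 = 317.0 s

317.0


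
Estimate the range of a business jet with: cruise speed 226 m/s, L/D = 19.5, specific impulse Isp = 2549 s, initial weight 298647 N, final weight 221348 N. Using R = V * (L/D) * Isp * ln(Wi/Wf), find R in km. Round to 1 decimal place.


Step 1: Coefficient = V * (L/D) * Isp = 226 * 19.5 * 2549 = 11233443.0 m
Step 2: Wi/Wf = 298647 / 221348 = 1.349219
Step 3: ln(1.349219) = 0.299526
Step 4: R = 11233443.0 * 0.299526 = 3364709.9 m = 3364.7 km

3364.7


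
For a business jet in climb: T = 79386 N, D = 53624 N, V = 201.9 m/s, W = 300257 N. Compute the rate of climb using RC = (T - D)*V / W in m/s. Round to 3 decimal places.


Step 1: Excess thrust = T - D = 79386 - 53624 = 25762 N
Step 2: Excess power = 25762 * 201.9 = 5201347.8 W
Step 3: RC = 5201347.8 / 300257 = 17.323 m/s

17.323


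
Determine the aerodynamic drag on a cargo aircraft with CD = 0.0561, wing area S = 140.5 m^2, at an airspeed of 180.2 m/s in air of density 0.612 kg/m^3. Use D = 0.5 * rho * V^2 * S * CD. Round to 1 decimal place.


Step 1: Dynamic pressure q = 0.5 * 0.612 * 180.2^2 = 9936.4442 Pa
Step 2: Drag D = q * S * CD = 9936.4442 * 140.5 * 0.0561
Step 3: D = 78319.6 N

78319.6


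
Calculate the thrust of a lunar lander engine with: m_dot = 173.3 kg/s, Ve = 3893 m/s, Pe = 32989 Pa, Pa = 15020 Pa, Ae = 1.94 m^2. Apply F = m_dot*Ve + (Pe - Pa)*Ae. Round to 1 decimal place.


Step 1: Momentum thrust = m_dot * Ve = 173.3 * 3893 = 674656.9 N
Step 2: Pressure thrust = (Pe - Pa) * Ae = (32989 - 15020) * 1.94 = 34859.86 N
Step 3: Total thrust F = 674656.9 + 34859.86 = 709516.8 N

709516.8


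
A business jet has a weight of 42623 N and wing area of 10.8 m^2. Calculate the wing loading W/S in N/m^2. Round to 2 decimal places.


Step 1: Wing loading = W / S = 42623 / 10.8
Step 2: Wing loading = 3946.57 N/m^2

3946.57


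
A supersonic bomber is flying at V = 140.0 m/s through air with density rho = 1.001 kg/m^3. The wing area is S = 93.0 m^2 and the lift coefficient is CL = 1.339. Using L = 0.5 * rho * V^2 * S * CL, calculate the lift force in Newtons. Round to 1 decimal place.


Step 1: Calculate dynamic pressure q = 0.5 * 1.001 * 140.0^2 = 0.5 * 1.001 * 19600.0 = 9809.8 Pa
Step 2: Multiply by wing area and lift coefficient: L = 9809.8 * 93.0 * 1.339
Step 3: L = 912311.4 * 1.339 = 1221585.0 N

1221585.0


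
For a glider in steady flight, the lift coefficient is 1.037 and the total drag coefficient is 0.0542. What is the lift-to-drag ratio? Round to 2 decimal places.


Step 1: L/D = CL / CD = 1.037 / 0.0542
Step 2: L/D = 19.13

19.13


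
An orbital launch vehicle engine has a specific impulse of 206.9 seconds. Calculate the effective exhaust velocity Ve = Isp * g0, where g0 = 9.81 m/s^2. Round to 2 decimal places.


Step 1: Ve = Isp * g0 = 206.9 * 9.81
Step 2: Ve = 2029.69 m/s

2029.69


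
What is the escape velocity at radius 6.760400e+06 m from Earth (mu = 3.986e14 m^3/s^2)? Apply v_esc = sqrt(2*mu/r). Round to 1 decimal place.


Step 1: 2*mu/r = 2 * 3.986e14 / 6.760400e+06 = 117922016.4487
Step 2: v_esc = sqrt(117922016.4487) = 10859.2 m/s

10859.2


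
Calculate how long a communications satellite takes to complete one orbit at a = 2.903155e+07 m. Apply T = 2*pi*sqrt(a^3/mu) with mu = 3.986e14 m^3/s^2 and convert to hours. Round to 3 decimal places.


Step 1: a^3 / mu = 2.446869e+22 / 3.986e14 = 6.138657e+07
Step 2: sqrt(6.138657e+07) = 7834.9583 s
Step 3: T = 2*pi * 7834.9583 = 49228.49 s
Step 4: T in hours = 49228.49 / 3600 = 13.675 hours

13.675


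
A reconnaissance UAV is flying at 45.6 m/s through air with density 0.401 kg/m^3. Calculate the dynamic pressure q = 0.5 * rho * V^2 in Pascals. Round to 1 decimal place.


Step 1: V^2 = 45.6^2 = 2079.36
Step 2: q = 0.5 * 0.401 * 2079.36
Step 3: q = 416.9 Pa

416.9


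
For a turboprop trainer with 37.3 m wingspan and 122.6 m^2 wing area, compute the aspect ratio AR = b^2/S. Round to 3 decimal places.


Step 1: b^2 = 37.3^2 = 1391.29
Step 2: AR = 1391.29 / 122.6 = 11.348

11.348


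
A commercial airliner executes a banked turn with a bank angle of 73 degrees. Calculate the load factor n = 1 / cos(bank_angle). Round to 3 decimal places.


Step 1: Convert 73 degrees to radians = 1.27409
Step 2: cos(73 deg) = 0.292372
Step 3: n = 1 / 0.292372 = 3.420

3.420


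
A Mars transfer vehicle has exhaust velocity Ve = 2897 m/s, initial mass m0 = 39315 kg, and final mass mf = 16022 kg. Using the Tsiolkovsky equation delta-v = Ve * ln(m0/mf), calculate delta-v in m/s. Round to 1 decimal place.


Step 1: Mass ratio m0/mf = 39315 / 16022 = 2.453814
Step 2: ln(2.453814) = 0.897643
Step 3: delta-v = 2897 * 0.897643 = 2600.5 m/s

2600.5


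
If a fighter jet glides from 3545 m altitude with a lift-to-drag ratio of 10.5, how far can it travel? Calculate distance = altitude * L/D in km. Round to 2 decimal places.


Step 1: Glide distance = altitude * L/D = 3545 * 10.5 = 37222.5 m
Step 2: Convert to km: 37222.5 / 1000 = 37.22 km

37.22


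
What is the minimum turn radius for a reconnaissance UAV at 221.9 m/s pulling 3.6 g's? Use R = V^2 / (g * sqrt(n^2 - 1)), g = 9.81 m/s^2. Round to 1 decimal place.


Step 1: V^2 = 221.9^2 = 49239.61
Step 2: n^2 - 1 = 3.6^2 - 1 = 11.96
Step 3: sqrt(11.96) = 3.458323
Step 4: R = 49239.61 / (9.81 * 3.458323) = 1451.4 m

1451.4
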